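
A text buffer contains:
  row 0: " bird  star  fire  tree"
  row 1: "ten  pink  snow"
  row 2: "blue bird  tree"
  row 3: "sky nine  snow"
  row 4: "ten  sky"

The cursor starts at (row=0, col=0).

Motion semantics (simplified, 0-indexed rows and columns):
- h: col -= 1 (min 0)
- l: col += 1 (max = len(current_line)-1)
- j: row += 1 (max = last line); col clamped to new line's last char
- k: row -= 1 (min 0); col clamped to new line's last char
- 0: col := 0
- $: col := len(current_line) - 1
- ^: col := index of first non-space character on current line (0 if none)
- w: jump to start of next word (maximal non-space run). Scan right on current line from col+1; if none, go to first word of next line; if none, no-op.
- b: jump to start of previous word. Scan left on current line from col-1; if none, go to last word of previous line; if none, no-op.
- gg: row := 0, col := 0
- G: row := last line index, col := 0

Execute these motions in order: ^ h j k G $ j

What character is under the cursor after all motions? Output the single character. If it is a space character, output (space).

After 1 (^): row=0 col=1 char='b'
After 2 (h): row=0 col=0 char='_'
After 3 (j): row=1 col=0 char='t'
After 4 (k): row=0 col=0 char='_'
After 5 (G): row=4 col=0 char='t'
After 6 ($): row=4 col=7 char='y'
After 7 (j): row=4 col=7 char='y'

Answer: y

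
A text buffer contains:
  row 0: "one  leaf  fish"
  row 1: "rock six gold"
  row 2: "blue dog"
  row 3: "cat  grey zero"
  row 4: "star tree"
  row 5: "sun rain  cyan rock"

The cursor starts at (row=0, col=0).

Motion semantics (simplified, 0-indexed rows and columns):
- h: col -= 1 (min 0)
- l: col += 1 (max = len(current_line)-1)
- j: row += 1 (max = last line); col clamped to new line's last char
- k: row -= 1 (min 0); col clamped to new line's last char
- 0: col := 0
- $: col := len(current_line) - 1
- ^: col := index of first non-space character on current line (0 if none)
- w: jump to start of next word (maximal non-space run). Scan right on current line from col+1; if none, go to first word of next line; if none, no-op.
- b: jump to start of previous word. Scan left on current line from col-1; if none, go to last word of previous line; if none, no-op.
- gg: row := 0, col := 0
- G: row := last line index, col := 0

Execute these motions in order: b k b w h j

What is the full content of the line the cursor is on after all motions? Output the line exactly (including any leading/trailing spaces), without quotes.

Answer: rock six gold

Derivation:
After 1 (b): row=0 col=0 char='o'
After 2 (k): row=0 col=0 char='o'
After 3 (b): row=0 col=0 char='o'
After 4 (w): row=0 col=5 char='l'
After 5 (h): row=0 col=4 char='_'
After 6 (j): row=1 col=4 char='_'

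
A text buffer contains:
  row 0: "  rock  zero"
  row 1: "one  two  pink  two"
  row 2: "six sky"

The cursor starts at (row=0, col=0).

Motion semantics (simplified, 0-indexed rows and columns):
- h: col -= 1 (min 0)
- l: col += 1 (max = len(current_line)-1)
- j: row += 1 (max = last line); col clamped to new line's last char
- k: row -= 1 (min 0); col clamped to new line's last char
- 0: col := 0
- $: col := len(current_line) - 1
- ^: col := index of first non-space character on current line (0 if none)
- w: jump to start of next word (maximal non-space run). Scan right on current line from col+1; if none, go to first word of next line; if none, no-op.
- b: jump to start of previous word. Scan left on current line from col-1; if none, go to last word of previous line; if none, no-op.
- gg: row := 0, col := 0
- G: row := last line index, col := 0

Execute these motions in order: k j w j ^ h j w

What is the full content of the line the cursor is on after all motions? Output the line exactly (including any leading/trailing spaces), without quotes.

Answer: six sky

Derivation:
After 1 (k): row=0 col=0 char='_'
After 2 (j): row=1 col=0 char='o'
After 3 (w): row=1 col=5 char='t'
After 4 (j): row=2 col=5 char='k'
After 5 (^): row=2 col=0 char='s'
After 6 (h): row=2 col=0 char='s'
After 7 (j): row=2 col=0 char='s'
After 8 (w): row=2 col=4 char='s'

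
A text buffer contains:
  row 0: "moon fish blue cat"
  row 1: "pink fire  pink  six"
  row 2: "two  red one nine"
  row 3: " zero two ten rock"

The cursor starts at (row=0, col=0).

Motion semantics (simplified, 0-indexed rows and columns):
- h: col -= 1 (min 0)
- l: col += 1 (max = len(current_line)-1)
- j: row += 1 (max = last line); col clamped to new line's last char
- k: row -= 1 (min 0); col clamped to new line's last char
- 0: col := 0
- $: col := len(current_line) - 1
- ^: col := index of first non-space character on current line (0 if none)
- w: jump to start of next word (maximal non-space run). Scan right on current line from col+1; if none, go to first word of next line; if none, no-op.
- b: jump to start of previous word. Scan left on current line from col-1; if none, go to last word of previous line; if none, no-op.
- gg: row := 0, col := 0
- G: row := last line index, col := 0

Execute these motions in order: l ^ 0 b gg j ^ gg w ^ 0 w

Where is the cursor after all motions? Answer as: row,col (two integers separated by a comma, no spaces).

After 1 (l): row=0 col=1 char='o'
After 2 (^): row=0 col=0 char='m'
After 3 (0): row=0 col=0 char='m'
After 4 (b): row=0 col=0 char='m'
After 5 (gg): row=0 col=0 char='m'
After 6 (j): row=1 col=0 char='p'
After 7 (^): row=1 col=0 char='p'
After 8 (gg): row=0 col=0 char='m'
After 9 (w): row=0 col=5 char='f'
After 10 (^): row=0 col=0 char='m'
After 11 (0): row=0 col=0 char='m'
After 12 (w): row=0 col=5 char='f'

Answer: 0,5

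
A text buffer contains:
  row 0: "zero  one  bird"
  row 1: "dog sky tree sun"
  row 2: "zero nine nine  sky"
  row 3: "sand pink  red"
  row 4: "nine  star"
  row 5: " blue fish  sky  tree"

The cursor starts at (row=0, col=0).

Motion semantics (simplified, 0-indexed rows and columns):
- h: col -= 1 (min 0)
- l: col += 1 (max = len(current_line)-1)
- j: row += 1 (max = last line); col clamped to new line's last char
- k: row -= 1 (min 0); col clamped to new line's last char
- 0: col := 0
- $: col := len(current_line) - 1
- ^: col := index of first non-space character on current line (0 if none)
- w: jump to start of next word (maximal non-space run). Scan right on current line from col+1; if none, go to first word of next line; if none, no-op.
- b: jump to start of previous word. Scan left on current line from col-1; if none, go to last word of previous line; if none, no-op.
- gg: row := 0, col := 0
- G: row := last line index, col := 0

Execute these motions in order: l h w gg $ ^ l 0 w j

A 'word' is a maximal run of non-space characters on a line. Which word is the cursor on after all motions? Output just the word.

Answer: sky

Derivation:
After 1 (l): row=0 col=1 char='e'
After 2 (h): row=0 col=0 char='z'
After 3 (w): row=0 col=6 char='o'
After 4 (gg): row=0 col=0 char='z'
After 5 ($): row=0 col=14 char='d'
After 6 (^): row=0 col=0 char='z'
After 7 (l): row=0 col=1 char='e'
After 8 (0): row=0 col=0 char='z'
After 9 (w): row=0 col=6 char='o'
After 10 (j): row=1 col=6 char='y'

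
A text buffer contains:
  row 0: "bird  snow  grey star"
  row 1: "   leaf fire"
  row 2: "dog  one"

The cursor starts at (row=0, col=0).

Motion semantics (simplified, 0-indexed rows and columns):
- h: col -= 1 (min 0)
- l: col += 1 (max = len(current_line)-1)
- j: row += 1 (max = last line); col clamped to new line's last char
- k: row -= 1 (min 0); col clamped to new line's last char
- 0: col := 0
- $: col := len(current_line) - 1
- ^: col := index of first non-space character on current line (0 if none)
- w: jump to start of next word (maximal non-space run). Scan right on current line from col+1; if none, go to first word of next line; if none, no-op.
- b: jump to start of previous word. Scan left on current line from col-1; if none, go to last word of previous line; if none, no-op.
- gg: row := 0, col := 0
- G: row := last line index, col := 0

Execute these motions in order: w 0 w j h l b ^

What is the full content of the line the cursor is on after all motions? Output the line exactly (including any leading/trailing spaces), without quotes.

After 1 (w): row=0 col=6 char='s'
After 2 (0): row=0 col=0 char='b'
After 3 (w): row=0 col=6 char='s'
After 4 (j): row=1 col=6 char='f'
After 5 (h): row=1 col=5 char='a'
After 6 (l): row=1 col=6 char='f'
After 7 (b): row=1 col=3 char='l'
After 8 (^): row=1 col=3 char='l'

Answer:    leaf fire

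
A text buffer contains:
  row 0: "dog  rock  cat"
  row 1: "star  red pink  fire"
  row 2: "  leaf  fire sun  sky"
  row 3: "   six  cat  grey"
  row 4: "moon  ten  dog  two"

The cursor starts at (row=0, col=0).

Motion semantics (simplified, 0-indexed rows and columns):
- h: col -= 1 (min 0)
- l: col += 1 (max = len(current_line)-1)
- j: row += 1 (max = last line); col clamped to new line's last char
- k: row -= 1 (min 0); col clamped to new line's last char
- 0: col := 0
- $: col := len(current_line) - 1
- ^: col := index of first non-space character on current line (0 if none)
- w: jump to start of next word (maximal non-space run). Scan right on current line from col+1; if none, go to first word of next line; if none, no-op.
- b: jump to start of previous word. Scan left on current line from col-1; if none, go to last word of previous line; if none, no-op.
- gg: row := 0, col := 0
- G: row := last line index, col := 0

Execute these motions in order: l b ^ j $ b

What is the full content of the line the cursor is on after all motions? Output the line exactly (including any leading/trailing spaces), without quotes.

Answer: star  red pink  fire

Derivation:
After 1 (l): row=0 col=1 char='o'
After 2 (b): row=0 col=0 char='d'
After 3 (^): row=0 col=0 char='d'
After 4 (j): row=1 col=0 char='s'
After 5 ($): row=1 col=19 char='e'
After 6 (b): row=1 col=16 char='f'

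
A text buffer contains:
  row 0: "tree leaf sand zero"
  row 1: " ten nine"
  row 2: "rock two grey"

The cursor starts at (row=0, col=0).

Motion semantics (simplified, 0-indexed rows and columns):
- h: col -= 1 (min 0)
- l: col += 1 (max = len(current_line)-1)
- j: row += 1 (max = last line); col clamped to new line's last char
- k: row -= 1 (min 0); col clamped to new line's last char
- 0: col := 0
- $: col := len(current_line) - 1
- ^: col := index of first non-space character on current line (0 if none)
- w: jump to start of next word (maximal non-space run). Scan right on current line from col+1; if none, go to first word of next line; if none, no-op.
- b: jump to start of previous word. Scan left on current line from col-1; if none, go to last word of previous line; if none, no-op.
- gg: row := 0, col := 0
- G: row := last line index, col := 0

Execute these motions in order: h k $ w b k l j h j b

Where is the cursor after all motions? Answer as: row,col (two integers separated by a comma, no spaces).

After 1 (h): row=0 col=0 char='t'
After 2 (k): row=0 col=0 char='t'
After 3 ($): row=0 col=18 char='o'
After 4 (w): row=1 col=1 char='t'
After 5 (b): row=0 col=15 char='z'
After 6 (k): row=0 col=15 char='z'
After 7 (l): row=0 col=16 char='e'
After 8 (j): row=1 col=8 char='e'
After 9 (h): row=1 col=7 char='n'
After 10 (j): row=2 col=7 char='o'
After 11 (b): row=2 col=5 char='t'

Answer: 2,5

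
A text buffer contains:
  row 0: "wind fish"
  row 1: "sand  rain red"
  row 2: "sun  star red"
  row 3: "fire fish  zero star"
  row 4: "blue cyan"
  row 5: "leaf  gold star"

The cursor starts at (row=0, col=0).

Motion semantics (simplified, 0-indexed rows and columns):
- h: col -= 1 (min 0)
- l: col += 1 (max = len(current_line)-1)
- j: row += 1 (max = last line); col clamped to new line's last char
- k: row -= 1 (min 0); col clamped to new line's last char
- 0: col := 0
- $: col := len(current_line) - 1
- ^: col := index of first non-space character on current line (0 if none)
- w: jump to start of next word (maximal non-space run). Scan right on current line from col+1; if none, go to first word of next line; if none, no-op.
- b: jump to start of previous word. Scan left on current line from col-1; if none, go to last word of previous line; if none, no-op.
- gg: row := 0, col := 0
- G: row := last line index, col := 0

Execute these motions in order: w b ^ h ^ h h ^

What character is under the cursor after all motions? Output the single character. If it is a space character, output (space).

Answer: w

Derivation:
After 1 (w): row=0 col=5 char='f'
After 2 (b): row=0 col=0 char='w'
After 3 (^): row=0 col=0 char='w'
After 4 (h): row=0 col=0 char='w'
After 5 (^): row=0 col=0 char='w'
After 6 (h): row=0 col=0 char='w'
After 7 (h): row=0 col=0 char='w'
After 8 (^): row=0 col=0 char='w'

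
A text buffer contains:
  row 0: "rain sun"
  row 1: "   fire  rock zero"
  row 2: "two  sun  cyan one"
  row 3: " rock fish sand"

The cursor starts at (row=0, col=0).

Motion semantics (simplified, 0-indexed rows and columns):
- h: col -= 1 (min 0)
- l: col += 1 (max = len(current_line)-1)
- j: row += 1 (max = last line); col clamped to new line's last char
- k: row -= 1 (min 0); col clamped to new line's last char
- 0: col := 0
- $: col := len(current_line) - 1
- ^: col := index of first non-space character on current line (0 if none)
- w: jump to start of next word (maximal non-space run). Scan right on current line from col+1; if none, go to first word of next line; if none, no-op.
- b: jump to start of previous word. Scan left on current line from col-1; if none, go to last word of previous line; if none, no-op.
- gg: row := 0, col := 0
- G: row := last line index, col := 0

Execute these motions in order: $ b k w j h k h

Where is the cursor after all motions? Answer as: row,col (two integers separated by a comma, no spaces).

Answer: 1,1

Derivation:
After 1 ($): row=0 col=7 char='n'
After 2 (b): row=0 col=5 char='s'
After 3 (k): row=0 col=5 char='s'
After 4 (w): row=1 col=3 char='f'
After 5 (j): row=2 col=3 char='_'
After 6 (h): row=2 col=2 char='o'
After 7 (k): row=1 col=2 char='_'
After 8 (h): row=1 col=1 char='_'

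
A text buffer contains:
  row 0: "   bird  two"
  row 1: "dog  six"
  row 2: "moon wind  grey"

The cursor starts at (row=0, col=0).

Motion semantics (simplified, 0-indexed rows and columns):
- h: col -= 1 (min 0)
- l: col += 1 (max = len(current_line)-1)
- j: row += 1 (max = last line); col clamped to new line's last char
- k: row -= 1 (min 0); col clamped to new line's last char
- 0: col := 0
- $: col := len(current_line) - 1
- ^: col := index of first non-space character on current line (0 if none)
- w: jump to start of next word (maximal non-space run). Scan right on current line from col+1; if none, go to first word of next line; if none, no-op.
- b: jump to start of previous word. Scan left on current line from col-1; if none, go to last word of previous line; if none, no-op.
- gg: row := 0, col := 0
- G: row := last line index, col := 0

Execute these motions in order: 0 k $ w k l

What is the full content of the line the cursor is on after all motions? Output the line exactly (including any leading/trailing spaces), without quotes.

Answer:    bird  two

Derivation:
After 1 (0): row=0 col=0 char='_'
After 2 (k): row=0 col=0 char='_'
After 3 ($): row=0 col=11 char='o'
After 4 (w): row=1 col=0 char='d'
After 5 (k): row=0 col=0 char='_'
After 6 (l): row=0 col=1 char='_'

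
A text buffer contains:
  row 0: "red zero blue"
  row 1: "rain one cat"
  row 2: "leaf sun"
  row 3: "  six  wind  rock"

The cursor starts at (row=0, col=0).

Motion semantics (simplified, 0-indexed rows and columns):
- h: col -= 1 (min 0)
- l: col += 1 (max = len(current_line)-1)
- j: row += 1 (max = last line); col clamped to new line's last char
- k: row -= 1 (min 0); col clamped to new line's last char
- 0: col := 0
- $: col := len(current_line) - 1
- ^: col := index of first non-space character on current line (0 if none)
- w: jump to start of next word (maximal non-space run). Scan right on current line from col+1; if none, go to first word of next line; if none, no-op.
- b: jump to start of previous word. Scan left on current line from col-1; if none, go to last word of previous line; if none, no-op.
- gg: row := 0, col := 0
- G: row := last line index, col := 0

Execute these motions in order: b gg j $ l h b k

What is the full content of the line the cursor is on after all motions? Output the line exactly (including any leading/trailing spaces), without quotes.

Answer: red zero blue

Derivation:
After 1 (b): row=0 col=0 char='r'
After 2 (gg): row=0 col=0 char='r'
After 3 (j): row=1 col=0 char='r'
After 4 ($): row=1 col=11 char='t'
After 5 (l): row=1 col=11 char='t'
After 6 (h): row=1 col=10 char='a'
After 7 (b): row=1 col=9 char='c'
After 8 (k): row=0 col=9 char='b'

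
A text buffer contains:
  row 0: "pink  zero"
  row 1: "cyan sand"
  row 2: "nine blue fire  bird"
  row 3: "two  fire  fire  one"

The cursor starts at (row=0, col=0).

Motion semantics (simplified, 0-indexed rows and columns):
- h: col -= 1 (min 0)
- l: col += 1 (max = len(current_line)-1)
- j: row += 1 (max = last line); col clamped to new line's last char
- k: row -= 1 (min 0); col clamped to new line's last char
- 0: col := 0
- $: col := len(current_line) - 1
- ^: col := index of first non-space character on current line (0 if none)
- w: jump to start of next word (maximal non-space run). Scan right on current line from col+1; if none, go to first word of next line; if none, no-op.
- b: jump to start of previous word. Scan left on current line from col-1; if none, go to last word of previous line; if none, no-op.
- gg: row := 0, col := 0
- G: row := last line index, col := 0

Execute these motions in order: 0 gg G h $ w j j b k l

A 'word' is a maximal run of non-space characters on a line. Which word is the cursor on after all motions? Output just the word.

After 1 (0): row=0 col=0 char='p'
After 2 (gg): row=0 col=0 char='p'
After 3 (G): row=3 col=0 char='t'
After 4 (h): row=3 col=0 char='t'
After 5 ($): row=3 col=19 char='e'
After 6 (w): row=3 col=19 char='e'
After 7 (j): row=3 col=19 char='e'
After 8 (j): row=3 col=19 char='e'
After 9 (b): row=3 col=17 char='o'
After 10 (k): row=2 col=17 char='i'
After 11 (l): row=2 col=18 char='r'

Answer: bird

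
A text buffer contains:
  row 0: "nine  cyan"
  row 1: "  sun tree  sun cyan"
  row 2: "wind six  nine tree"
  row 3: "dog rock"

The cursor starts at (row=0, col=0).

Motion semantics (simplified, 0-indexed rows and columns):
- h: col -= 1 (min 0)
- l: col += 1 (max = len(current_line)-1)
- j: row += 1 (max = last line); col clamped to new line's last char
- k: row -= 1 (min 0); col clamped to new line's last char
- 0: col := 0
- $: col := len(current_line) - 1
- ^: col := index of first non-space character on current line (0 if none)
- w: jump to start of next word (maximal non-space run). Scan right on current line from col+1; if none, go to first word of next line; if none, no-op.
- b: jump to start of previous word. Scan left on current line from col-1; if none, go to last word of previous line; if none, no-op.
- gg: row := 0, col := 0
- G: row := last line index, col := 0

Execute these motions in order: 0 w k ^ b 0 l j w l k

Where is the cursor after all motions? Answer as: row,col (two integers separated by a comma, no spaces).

Answer: 0,3

Derivation:
After 1 (0): row=0 col=0 char='n'
After 2 (w): row=0 col=6 char='c'
After 3 (k): row=0 col=6 char='c'
After 4 (^): row=0 col=0 char='n'
After 5 (b): row=0 col=0 char='n'
After 6 (0): row=0 col=0 char='n'
After 7 (l): row=0 col=1 char='i'
After 8 (j): row=1 col=1 char='_'
After 9 (w): row=1 col=2 char='s'
After 10 (l): row=1 col=3 char='u'
After 11 (k): row=0 col=3 char='e'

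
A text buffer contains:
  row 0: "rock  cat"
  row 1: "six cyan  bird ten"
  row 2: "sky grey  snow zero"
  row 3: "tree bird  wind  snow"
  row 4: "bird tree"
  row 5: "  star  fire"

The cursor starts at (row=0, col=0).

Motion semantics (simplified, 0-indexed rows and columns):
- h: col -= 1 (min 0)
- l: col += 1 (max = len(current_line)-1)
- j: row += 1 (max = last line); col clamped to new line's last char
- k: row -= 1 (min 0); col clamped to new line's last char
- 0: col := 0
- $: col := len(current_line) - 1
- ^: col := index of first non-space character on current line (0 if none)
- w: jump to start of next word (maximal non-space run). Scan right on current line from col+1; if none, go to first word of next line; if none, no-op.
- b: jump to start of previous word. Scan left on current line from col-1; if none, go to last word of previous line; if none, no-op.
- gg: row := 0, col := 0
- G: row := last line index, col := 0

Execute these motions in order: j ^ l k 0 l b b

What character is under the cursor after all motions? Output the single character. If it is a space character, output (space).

After 1 (j): row=1 col=0 char='s'
After 2 (^): row=1 col=0 char='s'
After 3 (l): row=1 col=1 char='i'
After 4 (k): row=0 col=1 char='o'
After 5 (0): row=0 col=0 char='r'
After 6 (l): row=0 col=1 char='o'
After 7 (b): row=0 col=0 char='r'
After 8 (b): row=0 col=0 char='r'

Answer: r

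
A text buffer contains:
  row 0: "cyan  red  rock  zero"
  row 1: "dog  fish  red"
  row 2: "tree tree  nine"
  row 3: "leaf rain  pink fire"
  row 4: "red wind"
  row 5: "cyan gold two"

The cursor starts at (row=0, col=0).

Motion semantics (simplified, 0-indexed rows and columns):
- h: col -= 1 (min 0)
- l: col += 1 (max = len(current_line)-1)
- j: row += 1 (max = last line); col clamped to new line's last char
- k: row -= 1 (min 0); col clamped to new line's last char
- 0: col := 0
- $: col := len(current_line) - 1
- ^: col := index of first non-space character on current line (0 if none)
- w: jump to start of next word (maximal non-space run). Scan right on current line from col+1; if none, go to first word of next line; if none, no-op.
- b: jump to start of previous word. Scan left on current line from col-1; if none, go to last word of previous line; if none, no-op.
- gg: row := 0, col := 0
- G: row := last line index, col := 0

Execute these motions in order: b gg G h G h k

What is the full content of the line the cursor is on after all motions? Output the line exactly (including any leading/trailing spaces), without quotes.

Answer: red wind

Derivation:
After 1 (b): row=0 col=0 char='c'
After 2 (gg): row=0 col=0 char='c'
After 3 (G): row=5 col=0 char='c'
After 4 (h): row=5 col=0 char='c'
After 5 (G): row=5 col=0 char='c'
After 6 (h): row=5 col=0 char='c'
After 7 (k): row=4 col=0 char='r'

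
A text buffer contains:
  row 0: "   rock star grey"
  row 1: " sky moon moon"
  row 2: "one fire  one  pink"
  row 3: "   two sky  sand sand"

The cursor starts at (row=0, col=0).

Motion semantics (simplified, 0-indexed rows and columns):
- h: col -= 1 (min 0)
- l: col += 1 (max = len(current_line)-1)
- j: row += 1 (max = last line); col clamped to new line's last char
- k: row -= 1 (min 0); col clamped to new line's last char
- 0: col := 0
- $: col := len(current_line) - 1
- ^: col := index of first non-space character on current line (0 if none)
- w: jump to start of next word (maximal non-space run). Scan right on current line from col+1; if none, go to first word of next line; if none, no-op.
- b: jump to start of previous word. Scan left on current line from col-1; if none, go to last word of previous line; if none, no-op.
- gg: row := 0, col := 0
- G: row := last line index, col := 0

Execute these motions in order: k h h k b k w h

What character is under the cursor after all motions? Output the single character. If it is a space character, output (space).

After 1 (k): row=0 col=0 char='_'
After 2 (h): row=0 col=0 char='_'
After 3 (h): row=0 col=0 char='_'
After 4 (k): row=0 col=0 char='_'
After 5 (b): row=0 col=0 char='_'
After 6 (k): row=0 col=0 char='_'
After 7 (w): row=0 col=3 char='r'
After 8 (h): row=0 col=2 char='_'

Answer: (space)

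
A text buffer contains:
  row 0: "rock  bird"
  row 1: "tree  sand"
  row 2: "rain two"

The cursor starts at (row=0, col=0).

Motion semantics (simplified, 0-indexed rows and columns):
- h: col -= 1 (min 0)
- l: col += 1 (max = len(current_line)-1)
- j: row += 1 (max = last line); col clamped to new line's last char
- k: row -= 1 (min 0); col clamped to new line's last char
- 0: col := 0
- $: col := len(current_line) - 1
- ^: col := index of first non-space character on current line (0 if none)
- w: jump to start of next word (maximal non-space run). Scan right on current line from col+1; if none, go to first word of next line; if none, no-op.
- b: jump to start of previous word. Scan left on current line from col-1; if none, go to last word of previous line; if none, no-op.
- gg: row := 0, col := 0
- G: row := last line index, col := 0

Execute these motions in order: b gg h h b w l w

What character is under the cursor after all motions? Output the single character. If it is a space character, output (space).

Answer: t

Derivation:
After 1 (b): row=0 col=0 char='r'
After 2 (gg): row=0 col=0 char='r'
After 3 (h): row=0 col=0 char='r'
After 4 (h): row=0 col=0 char='r'
After 5 (b): row=0 col=0 char='r'
After 6 (w): row=0 col=6 char='b'
After 7 (l): row=0 col=7 char='i'
After 8 (w): row=1 col=0 char='t'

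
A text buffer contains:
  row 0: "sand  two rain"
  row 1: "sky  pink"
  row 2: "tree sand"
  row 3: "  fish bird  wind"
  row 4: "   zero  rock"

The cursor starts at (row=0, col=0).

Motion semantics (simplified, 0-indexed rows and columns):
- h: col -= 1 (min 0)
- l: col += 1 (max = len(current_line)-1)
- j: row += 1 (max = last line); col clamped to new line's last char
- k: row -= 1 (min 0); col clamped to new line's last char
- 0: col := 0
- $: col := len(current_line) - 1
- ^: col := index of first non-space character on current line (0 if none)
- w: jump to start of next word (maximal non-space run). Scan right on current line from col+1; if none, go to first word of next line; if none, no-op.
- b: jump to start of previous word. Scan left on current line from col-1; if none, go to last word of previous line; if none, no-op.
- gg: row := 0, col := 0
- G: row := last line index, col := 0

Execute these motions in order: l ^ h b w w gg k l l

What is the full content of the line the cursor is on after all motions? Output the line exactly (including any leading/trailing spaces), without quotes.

Answer: sand  two rain

Derivation:
After 1 (l): row=0 col=1 char='a'
After 2 (^): row=0 col=0 char='s'
After 3 (h): row=0 col=0 char='s'
After 4 (b): row=0 col=0 char='s'
After 5 (w): row=0 col=6 char='t'
After 6 (w): row=0 col=10 char='r'
After 7 (gg): row=0 col=0 char='s'
After 8 (k): row=0 col=0 char='s'
After 9 (l): row=0 col=1 char='a'
After 10 (l): row=0 col=2 char='n'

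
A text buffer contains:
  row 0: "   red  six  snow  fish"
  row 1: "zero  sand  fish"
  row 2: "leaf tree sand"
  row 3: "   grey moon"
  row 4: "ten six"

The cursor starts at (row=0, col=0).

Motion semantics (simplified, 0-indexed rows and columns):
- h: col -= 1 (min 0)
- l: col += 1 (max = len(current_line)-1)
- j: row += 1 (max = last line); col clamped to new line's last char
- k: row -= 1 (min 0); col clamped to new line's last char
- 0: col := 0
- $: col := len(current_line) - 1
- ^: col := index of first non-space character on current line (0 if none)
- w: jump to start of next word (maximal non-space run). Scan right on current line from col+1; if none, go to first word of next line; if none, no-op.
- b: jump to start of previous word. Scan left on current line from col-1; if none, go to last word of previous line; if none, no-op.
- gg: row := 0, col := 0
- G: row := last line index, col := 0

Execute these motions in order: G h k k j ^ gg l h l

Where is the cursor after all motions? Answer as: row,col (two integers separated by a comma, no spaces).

After 1 (G): row=4 col=0 char='t'
After 2 (h): row=4 col=0 char='t'
After 3 (k): row=3 col=0 char='_'
After 4 (k): row=2 col=0 char='l'
After 5 (j): row=3 col=0 char='_'
After 6 (^): row=3 col=3 char='g'
After 7 (gg): row=0 col=0 char='_'
After 8 (l): row=0 col=1 char='_'
After 9 (h): row=0 col=0 char='_'
After 10 (l): row=0 col=1 char='_'

Answer: 0,1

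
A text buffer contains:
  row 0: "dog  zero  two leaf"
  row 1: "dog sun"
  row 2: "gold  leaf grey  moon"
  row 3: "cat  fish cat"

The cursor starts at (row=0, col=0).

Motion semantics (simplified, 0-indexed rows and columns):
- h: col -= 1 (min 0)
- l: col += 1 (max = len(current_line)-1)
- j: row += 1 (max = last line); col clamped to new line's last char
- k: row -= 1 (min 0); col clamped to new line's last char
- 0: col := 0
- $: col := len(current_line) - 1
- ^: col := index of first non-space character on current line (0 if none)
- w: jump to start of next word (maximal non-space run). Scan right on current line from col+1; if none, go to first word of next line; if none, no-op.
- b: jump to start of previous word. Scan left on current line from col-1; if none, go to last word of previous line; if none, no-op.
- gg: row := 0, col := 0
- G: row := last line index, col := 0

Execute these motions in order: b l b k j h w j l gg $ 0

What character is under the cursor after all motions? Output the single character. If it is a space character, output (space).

Answer: d

Derivation:
After 1 (b): row=0 col=0 char='d'
After 2 (l): row=0 col=1 char='o'
After 3 (b): row=0 col=0 char='d'
After 4 (k): row=0 col=0 char='d'
After 5 (j): row=1 col=0 char='d'
After 6 (h): row=1 col=0 char='d'
After 7 (w): row=1 col=4 char='s'
After 8 (j): row=2 col=4 char='_'
After 9 (l): row=2 col=5 char='_'
After 10 (gg): row=0 col=0 char='d'
After 11 ($): row=0 col=18 char='f'
After 12 (0): row=0 col=0 char='d'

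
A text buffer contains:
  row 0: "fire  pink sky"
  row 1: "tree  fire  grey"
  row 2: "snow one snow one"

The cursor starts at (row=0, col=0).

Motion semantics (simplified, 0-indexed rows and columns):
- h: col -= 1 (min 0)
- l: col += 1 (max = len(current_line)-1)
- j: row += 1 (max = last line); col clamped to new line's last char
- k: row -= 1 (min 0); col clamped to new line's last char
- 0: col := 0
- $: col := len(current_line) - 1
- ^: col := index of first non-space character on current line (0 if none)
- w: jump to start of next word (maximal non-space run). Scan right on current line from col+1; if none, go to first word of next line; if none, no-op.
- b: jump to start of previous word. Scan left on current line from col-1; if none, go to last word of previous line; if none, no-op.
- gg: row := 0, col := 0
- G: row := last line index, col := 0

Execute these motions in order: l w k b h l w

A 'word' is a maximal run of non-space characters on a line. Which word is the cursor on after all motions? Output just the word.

Answer: pink

Derivation:
After 1 (l): row=0 col=1 char='i'
After 2 (w): row=0 col=6 char='p'
After 3 (k): row=0 col=6 char='p'
After 4 (b): row=0 col=0 char='f'
After 5 (h): row=0 col=0 char='f'
After 6 (l): row=0 col=1 char='i'
After 7 (w): row=0 col=6 char='p'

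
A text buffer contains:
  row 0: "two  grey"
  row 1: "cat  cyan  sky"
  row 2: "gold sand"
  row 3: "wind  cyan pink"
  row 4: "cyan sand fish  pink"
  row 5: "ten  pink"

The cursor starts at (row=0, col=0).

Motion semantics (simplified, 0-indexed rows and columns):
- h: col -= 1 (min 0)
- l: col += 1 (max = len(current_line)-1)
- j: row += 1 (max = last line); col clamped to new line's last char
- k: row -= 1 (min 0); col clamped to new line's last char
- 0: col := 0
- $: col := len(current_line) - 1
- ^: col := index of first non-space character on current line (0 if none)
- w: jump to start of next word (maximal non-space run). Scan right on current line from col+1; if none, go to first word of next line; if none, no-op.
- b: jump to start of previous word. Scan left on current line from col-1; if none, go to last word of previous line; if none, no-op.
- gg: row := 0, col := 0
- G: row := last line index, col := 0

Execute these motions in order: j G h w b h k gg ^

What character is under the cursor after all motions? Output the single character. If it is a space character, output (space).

After 1 (j): row=1 col=0 char='c'
After 2 (G): row=5 col=0 char='t'
After 3 (h): row=5 col=0 char='t'
After 4 (w): row=5 col=5 char='p'
After 5 (b): row=5 col=0 char='t'
After 6 (h): row=5 col=0 char='t'
After 7 (k): row=4 col=0 char='c'
After 8 (gg): row=0 col=0 char='t'
After 9 (^): row=0 col=0 char='t'

Answer: t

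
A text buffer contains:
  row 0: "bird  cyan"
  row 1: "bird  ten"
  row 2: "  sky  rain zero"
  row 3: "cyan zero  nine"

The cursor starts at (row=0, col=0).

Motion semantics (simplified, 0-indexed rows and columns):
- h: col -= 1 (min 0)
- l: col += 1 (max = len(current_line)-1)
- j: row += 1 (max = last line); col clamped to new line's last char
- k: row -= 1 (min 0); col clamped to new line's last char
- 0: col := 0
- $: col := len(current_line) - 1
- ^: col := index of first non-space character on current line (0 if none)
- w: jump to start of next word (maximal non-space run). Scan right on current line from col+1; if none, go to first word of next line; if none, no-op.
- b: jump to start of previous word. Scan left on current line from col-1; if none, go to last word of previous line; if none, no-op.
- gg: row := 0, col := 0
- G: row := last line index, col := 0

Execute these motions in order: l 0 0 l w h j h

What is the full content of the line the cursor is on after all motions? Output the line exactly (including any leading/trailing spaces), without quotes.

After 1 (l): row=0 col=1 char='i'
After 2 (0): row=0 col=0 char='b'
After 3 (0): row=0 col=0 char='b'
After 4 (l): row=0 col=1 char='i'
After 5 (w): row=0 col=6 char='c'
After 6 (h): row=0 col=5 char='_'
After 7 (j): row=1 col=5 char='_'
After 8 (h): row=1 col=4 char='_'

Answer: bird  ten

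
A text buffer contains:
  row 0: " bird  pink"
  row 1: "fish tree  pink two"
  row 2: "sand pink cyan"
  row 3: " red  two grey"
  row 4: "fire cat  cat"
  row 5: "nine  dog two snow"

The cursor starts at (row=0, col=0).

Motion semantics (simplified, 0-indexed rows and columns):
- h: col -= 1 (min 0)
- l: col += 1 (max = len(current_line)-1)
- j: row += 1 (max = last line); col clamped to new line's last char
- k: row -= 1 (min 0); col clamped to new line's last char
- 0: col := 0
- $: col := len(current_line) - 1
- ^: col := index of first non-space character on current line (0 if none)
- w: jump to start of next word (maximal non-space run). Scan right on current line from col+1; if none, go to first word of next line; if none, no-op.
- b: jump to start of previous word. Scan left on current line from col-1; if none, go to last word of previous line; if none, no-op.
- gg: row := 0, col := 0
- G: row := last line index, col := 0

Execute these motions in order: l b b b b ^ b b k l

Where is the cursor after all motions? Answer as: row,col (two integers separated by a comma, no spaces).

Answer: 0,2

Derivation:
After 1 (l): row=0 col=1 char='b'
After 2 (b): row=0 col=1 char='b'
After 3 (b): row=0 col=1 char='b'
After 4 (b): row=0 col=1 char='b'
After 5 (b): row=0 col=1 char='b'
After 6 (^): row=0 col=1 char='b'
After 7 (b): row=0 col=1 char='b'
After 8 (b): row=0 col=1 char='b'
After 9 (k): row=0 col=1 char='b'
After 10 (l): row=0 col=2 char='i'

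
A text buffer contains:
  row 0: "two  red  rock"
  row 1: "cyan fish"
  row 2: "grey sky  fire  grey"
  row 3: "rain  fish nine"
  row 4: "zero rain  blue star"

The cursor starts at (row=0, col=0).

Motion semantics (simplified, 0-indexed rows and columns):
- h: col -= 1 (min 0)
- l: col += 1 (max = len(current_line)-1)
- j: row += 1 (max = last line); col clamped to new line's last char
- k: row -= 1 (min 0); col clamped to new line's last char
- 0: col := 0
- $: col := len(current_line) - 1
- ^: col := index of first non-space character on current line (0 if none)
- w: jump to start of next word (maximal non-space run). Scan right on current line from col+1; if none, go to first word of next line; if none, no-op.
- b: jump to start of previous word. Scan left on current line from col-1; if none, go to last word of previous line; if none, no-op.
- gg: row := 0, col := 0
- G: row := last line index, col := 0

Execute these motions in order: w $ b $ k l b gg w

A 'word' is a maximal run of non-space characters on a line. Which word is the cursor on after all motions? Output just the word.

After 1 (w): row=0 col=5 char='r'
After 2 ($): row=0 col=13 char='k'
After 3 (b): row=0 col=10 char='r'
After 4 ($): row=0 col=13 char='k'
After 5 (k): row=0 col=13 char='k'
After 6 (l): row=0 col=13 char='k'
After 7 (b): row=0 col=10 char='r'
After 8 (gg): row=0 col=0 char='t'
After 9 (w): row=0 col=5 char='r'

Answer: red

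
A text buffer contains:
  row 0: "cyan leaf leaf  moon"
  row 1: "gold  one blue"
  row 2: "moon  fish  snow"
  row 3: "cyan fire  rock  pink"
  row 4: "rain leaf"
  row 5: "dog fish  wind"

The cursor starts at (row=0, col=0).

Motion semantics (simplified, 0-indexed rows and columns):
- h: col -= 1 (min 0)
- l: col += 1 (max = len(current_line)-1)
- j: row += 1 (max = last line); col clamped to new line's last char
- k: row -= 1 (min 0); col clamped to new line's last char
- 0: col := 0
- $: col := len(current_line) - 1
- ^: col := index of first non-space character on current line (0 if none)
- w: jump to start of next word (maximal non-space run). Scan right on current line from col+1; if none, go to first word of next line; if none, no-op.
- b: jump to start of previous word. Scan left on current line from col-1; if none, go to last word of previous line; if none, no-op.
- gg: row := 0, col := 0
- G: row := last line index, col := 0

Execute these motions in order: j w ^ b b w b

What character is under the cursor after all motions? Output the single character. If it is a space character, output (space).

Answer: l

Derivation:
After 1 (j): row=1 col=0 char='g'
After 2 (w): row=1 col=6 char='o'
After 3 (^): row=1 col=0 char='g'
After 4 (b): row=0 col=16 char='m'
After 5 (b): row=0 col=10 char='l'
After 6 (w): row=0 col=16 char='m'
After 7 (b): row=0 col=10 char='l'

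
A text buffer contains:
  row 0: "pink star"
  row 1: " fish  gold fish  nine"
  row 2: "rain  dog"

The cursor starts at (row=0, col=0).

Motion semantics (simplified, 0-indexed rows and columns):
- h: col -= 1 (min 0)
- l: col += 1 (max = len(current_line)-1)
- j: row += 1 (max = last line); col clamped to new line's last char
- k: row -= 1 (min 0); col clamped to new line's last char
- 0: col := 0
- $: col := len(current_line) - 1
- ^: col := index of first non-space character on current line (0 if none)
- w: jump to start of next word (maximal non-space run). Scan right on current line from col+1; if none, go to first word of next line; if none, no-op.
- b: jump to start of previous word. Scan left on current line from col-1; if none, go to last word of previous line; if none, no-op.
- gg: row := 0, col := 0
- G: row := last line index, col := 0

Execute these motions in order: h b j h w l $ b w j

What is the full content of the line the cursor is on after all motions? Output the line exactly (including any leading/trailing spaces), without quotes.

Answer: rain  dog

Derivation:
After 1 (h): row=0 col=0 char='p'
After 2 (b): row=0 col=0 char='p'
After 3 (j): row=1 col=0 char='_'
After 4 (h): row=1 col=0 char='_'
After 5 (w): row=1 col=1 char='f'
After 6 (l): row=1 col=2 char='i'
After 7 ($): row=1 col=21 char='e'
After 8 (b): row=1 col=18 char='n'
After 9 (w): row=2 col=0 char='r'
After 10 (j): row=2 col=0 char='r'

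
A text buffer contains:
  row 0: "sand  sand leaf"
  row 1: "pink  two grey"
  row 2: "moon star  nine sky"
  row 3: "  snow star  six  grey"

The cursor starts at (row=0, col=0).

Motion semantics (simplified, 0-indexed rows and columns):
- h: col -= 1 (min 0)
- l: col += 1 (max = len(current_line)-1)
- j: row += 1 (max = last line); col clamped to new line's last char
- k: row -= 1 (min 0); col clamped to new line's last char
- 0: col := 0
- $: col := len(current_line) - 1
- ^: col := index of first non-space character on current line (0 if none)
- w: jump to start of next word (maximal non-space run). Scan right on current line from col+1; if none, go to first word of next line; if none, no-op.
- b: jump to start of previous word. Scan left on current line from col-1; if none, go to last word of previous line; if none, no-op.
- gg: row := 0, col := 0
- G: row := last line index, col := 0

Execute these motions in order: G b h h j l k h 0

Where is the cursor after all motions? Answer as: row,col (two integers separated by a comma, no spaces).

Answer: 2,0

Derivation:
After 1 (G): row=3 col=0 char='_'
After 2 (b): row=2 col=16 char='s'
After 3 (h): row=2 col=15 char='_'
After 4 (h): row=2 col=14 char='e'
After 5 (j): row=3 col=14 char='i'
After 6 (l): row=3 col=15 char='x'
After 7 (k): row=2 col=15 char='_'
After 8 (h): row=2 col=14 char='e'
After 9 (0): row=2 col=0 char='m'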